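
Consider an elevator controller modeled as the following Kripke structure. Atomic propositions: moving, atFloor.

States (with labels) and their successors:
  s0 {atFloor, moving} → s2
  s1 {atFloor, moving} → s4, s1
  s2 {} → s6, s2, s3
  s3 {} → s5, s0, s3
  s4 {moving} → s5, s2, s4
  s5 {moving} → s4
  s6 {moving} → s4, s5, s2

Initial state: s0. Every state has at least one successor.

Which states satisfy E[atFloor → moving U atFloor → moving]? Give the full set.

{s0, s1, s2, s3, s4, s5, s6}

States satisfying atFloor → moving: {s0, s1, s2, s3, s4, s5, s6}.
States satisfying E[atFloor → moving U atFloor → moving]: {s0, s1, s2, s3, s4, s5, s6}.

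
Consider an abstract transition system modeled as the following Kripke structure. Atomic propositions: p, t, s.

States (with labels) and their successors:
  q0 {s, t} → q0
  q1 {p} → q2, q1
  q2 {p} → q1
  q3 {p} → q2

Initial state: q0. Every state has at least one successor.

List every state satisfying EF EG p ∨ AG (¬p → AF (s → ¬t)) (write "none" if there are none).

States satisfying EG p: {q1, q2, q3}.
States satisfying EF EG p: {q1, q2, q3}.
States satisfying ¬p → AF (s → ¬t): {q1, q2, q3}.
States satisfying AG (¬p → AF (s → ¬t)): {q1, q2, q3}.
States satisfying EF EG p ∨ AG (¬p → AF (s → ¬t)): {q1, q2, q3}.

{q1, q2, q3}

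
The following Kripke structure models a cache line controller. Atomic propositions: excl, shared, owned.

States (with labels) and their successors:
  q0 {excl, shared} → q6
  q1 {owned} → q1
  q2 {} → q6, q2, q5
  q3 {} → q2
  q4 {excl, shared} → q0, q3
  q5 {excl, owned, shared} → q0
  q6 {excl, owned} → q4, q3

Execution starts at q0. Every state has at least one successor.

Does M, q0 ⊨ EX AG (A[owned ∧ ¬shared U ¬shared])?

States satisfying AG (A[owned ∧ ¬shared U ¬shared]): {q1}.
States satisfying EX AG (A[owned ∧ ¬shared U ¬shared]): {q1}.
No suitable path/successor from q0 witnesses the formula.
q0 ∉ Sat(EX AG (A[owned ∧ ¬shared U ¬shared])).

Does not hold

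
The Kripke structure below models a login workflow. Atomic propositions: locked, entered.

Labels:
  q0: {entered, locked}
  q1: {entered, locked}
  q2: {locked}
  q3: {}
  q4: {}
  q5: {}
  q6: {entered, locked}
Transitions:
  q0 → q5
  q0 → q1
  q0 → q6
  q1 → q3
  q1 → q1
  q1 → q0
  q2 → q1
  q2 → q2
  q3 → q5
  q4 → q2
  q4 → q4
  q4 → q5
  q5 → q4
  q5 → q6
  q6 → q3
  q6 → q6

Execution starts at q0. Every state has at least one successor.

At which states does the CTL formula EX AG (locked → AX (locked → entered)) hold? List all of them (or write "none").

none

States satisfying AG (locked → AX (locked → entered)): ∅.
States satisfying EX AG (locked → AX (locked → entered)): ∅.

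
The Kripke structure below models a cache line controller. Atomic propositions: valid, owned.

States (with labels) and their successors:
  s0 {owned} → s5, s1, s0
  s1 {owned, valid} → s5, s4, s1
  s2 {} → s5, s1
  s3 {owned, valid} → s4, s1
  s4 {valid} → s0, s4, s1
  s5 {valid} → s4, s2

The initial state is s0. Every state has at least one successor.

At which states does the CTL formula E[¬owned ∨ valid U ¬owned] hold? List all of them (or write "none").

States satisfying ¬owned ∨ valid: {s1, s2, s3, s4, s5}.
States satisfying ¬owned: {s2, s4, s5}.
States satisfying E[¬owned ∨ valid U ¬owned]: {s1, s2, s3, s4, s5}.

{s1, s2, s3, s4, s5}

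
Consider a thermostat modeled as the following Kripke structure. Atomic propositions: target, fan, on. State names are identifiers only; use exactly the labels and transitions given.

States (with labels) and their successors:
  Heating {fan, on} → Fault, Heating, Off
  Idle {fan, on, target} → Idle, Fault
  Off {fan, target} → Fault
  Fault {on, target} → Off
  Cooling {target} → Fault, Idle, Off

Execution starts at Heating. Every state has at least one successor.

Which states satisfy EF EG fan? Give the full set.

{Heating, Idle, Cooling}

States satisfying EG fan: {Heating, Idle}.
States satisfying EF EG fan: {Heating, Idle, Cooling}.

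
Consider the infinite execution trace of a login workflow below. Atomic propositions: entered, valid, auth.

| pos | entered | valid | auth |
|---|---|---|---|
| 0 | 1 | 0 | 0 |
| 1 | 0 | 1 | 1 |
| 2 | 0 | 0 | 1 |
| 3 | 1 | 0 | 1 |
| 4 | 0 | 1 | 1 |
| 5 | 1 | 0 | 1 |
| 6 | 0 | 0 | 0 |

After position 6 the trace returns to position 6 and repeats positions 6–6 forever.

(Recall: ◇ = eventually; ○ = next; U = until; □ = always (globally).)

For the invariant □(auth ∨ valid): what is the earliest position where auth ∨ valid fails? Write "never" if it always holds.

At position 0 the labels are {entered}, so auth ∨ valid is false there. This is the first violation.

0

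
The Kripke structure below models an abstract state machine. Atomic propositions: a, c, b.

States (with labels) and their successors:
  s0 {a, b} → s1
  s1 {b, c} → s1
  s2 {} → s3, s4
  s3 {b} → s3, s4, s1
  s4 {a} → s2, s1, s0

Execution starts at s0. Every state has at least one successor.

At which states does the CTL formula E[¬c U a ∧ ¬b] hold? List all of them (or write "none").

States satisfying ¬c: {s0, s2, s3, s4}.
States satisfying a ∧ ¬b: {s4}.
States satisfying E[¬c U a ∧ ¬b]: {s2, s3, s4}.

{s2, s3, s4}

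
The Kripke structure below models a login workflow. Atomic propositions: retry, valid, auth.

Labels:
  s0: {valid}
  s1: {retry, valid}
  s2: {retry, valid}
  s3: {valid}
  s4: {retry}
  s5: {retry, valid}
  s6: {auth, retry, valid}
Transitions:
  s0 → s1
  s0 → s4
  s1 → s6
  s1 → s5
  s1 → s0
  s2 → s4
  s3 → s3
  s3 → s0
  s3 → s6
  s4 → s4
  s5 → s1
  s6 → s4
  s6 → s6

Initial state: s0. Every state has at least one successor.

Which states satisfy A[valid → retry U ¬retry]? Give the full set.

{s0, s3}

States satisfying valid → retry: {s1, s2, s4, s5, s6}.
States satisfying ¬retry: {s0, s3}.
States satisfying A[valid → retry U ¬retry]: {s0, s3}.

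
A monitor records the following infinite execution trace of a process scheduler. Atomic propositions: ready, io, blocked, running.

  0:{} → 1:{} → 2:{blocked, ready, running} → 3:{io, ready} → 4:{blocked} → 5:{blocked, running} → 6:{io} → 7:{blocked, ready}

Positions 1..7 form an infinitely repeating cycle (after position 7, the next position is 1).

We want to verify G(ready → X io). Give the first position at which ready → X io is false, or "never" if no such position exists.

3

Check ready → X io at each position in order: 0 ✓, 1 ✓, 2 ✓.
At position 3 the labels are {io, ready} and the next position 4 has {blocked}, so ready → X io is false there. This is the first violation.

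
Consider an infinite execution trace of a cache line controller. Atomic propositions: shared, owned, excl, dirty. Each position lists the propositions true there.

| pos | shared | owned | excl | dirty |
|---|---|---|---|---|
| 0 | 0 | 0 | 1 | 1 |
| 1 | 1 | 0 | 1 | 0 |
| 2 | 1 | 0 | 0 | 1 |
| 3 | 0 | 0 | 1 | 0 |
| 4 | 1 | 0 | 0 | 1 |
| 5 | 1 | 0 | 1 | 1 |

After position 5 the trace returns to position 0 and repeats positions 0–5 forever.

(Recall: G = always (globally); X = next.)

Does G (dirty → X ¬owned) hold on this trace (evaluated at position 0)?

Yes

dirty → X ¬owned holds at every position 0..5, and those are all positions ever visited, so G (dirty → X ¬owned) holds.
Positions where dirty holds: 0, 2, 4, 5.
Check X ¬owned at each: 0→ok, 2→ok, 4→ok, 5→ok.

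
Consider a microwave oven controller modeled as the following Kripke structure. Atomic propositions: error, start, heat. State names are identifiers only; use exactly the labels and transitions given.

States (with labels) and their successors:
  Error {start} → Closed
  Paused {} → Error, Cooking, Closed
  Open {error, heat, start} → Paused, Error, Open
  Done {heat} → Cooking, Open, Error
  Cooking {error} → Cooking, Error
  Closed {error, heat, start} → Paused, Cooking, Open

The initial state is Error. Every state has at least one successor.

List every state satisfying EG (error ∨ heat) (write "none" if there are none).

{Open, Done, Cooking, Closed}

States satisfying error ∨ heat: {Open, Done, Cooking, Closed}.
States satisfying EG (error ∨ heat): {Open, Done, Cooking, Closed}.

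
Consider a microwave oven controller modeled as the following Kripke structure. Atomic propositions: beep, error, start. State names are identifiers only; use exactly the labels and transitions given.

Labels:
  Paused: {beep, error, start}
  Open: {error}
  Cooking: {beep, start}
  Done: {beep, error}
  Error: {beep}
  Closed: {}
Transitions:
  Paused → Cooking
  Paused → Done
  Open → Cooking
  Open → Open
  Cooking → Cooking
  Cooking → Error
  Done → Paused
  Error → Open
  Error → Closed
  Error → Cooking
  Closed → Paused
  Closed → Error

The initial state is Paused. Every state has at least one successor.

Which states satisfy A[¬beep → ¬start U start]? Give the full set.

{Paused, Cooking, Done}

States satisfying ¬beep → ¬start: {Paused, Open, Cooking, Done, Error, Closed}.
States satisfying start: {Paused, Cooking}.
States satisfying A[¬beep → ¬start U start]: {Paused, Cooking, Done}.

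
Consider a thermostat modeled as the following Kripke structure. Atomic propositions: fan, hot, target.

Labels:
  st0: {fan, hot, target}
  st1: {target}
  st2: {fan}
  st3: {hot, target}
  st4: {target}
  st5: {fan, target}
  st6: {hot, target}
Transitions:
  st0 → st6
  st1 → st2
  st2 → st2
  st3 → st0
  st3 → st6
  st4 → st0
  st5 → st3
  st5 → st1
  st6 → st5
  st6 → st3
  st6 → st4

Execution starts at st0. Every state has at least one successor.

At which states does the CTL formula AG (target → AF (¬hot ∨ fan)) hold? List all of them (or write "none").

{st1, st2}

States satisfying target → AF (¬hot ∨ fan): {st0, st1, st2, st4, st5}.
States satisfying AG (target → AF (¬hot ∨ fan)): {st1, st2}.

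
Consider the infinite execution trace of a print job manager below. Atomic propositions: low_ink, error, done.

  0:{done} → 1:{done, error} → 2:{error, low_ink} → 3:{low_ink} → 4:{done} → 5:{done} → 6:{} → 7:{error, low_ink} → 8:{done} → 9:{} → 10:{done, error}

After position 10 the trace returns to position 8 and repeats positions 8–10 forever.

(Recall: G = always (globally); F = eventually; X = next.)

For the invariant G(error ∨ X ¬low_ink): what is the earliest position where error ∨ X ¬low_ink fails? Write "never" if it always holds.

Check error ∨ X ¬low_ink at each position in order: 0 ✓, 1 ✓, 2 ✓, 3 ✓, 4 ✓, 5 ✓.
At position 6 the labels are {} and the next position 7 has {error, low_ink}, so error ∨ X ¬low_ink is false there. This is the first violation.

6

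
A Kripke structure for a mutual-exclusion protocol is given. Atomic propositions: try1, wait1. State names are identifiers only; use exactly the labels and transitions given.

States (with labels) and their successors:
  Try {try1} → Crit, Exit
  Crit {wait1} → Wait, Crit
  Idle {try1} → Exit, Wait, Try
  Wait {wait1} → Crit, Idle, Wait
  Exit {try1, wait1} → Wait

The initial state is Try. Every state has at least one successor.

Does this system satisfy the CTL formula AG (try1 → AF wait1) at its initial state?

States satisfying try1 → AF wait1: {Try, Crit, Idle, Wait, Exit}.
States satisfying AG (try1 → AF wait1): {Try, Crit, Idle, Wait, Exit}.
Every state reachable from Try satisfies try1 → AF wait1.
Try ∈ Sat(AG (try1 → AF wait1)).

Holds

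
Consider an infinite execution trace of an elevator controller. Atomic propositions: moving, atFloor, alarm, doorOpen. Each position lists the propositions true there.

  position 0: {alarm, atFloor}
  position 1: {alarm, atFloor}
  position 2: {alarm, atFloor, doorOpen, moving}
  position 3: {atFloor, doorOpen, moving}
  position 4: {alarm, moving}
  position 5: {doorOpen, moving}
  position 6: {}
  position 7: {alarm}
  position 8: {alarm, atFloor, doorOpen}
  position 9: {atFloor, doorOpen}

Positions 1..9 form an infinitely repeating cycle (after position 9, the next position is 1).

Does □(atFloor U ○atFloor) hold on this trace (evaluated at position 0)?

Violated

atFloor U ○atFloor must hold at every position from 0 onward. It fails at position 3, so □(atFloor U ○atFloor) is false.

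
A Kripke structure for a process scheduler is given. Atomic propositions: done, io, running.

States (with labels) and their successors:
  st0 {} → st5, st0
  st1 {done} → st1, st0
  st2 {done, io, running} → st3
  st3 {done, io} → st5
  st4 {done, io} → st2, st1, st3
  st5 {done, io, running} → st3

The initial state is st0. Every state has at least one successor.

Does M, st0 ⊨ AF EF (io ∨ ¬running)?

Satisfied

States satisfying EF (io ∨ ¬running): {st0, st1, st2, st3, st4, st5}.
States satisfying AF EF (io ∨ ¬running): {st0, st1, st2, st3, st4, st5}.
st0 ∈ Sat(AF EF (io ∨ ¬running)).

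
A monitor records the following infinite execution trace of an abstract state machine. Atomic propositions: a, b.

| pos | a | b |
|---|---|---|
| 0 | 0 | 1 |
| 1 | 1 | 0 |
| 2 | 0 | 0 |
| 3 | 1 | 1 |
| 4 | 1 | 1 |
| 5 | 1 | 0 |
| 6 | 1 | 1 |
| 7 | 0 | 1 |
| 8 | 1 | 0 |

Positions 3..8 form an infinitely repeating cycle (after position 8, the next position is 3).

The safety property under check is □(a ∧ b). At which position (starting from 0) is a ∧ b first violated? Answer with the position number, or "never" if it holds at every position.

At position 0 the labels are {b}, so a ∧ b is false there. This is the first violation.

0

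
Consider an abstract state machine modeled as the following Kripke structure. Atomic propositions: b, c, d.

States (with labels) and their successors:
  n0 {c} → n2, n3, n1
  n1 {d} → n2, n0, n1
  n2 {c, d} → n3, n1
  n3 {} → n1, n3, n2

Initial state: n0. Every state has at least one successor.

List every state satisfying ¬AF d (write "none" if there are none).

{n0, n3}

States satisfying d: {n1, n2}.
States satisfying AF d: {n1, n2}.
States satisfying ¬AF d: {n0, n3}.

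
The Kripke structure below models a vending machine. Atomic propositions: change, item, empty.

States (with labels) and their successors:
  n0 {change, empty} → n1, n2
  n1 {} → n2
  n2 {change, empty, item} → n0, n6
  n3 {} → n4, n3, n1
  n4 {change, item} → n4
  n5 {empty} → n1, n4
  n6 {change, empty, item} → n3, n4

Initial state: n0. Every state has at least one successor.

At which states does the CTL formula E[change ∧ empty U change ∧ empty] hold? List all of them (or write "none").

States satisfying change ∧ empty: {n0, n2, n6}.
States satisfying E[change ∧ empty U change ∧ empty]: {n0, n2, n6}.

{n0, n2, n6}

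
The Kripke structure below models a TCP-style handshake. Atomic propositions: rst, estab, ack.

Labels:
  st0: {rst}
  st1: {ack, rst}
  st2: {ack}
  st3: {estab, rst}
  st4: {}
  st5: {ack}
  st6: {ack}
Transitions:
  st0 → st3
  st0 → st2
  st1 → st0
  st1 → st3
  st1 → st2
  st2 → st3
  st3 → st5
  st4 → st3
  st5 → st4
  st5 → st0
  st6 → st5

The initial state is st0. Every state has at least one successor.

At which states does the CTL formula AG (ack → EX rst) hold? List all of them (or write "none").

States satisfying ack → EX rst: {st0, st1, st2, st3, st4, st5}.
States satisfying AG (ack → EX rst): {st0, st1, st2, st3, st4, st5}.

{st0, st1, st2, st3, st4, st5}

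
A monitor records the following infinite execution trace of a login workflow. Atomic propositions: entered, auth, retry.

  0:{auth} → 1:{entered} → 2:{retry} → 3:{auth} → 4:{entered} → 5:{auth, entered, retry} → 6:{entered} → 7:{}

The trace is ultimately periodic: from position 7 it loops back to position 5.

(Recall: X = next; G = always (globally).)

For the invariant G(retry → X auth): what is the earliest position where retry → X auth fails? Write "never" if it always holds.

Check retry → X auth at each position in order: 0 ✓, 1 ✓, 2 ✓, 3 ✓, 4 ✓.
At position 5 the labels are {auth, entered, retry} and the next position 6 has {entered}, so retry → X auth is false there. This is the first violation.

5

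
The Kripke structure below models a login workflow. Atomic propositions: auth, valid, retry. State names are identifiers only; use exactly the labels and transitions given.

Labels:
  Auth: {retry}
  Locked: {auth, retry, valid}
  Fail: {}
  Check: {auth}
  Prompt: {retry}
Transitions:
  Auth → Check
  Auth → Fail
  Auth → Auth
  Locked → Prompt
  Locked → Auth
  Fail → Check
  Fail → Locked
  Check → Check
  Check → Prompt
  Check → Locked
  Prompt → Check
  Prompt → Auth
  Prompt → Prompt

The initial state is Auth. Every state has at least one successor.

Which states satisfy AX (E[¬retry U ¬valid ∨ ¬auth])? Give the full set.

{Auth, Locked, Prompt}

States satisfying E[¬retry U ¬valid ∨ ¬auth]: {Auth, Fail, Check, Prompt}.
States satisfying AX (E[¬retry U ¬valid ∨ ¬auth]): {Auth, Locked, Prompt}.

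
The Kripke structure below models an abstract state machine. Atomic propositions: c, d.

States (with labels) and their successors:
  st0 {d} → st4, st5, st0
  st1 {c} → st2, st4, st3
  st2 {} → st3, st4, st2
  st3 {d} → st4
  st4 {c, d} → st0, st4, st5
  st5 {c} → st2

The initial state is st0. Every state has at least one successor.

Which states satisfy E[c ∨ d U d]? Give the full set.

{st0, st1, st3, st4}

States satisfying c ∨ d: {st0, st1, st3, st4, st5}.
States satisfying d: {st0, st3, st4}.
States satisfying E[c ∨ d U d]: {st0, st1, st3, st4}.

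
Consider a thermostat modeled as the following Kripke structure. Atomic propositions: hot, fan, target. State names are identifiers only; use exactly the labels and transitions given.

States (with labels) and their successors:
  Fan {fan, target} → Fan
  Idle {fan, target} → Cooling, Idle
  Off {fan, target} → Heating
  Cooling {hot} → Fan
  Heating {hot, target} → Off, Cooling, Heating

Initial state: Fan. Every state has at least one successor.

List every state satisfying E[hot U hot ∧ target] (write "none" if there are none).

{Heating}

States satisfying hot: {Cooling, Heating}.
States satisfying hot ∧ target: {Heating}.
States satisfying E[hot U hot ∧ target]: {Heating}.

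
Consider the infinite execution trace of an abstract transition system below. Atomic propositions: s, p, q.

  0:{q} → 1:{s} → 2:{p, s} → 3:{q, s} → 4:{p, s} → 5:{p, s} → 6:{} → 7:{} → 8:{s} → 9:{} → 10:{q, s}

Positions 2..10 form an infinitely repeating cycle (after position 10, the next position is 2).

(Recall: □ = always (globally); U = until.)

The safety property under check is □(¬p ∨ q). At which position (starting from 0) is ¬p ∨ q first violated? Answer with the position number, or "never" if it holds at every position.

Check ¬p ∨ q at each position in order: 0 ✓, 1 ✓.
At position 2 the labels are {p, s}, so ¬p ∨ q is false there. This is the first violation.

2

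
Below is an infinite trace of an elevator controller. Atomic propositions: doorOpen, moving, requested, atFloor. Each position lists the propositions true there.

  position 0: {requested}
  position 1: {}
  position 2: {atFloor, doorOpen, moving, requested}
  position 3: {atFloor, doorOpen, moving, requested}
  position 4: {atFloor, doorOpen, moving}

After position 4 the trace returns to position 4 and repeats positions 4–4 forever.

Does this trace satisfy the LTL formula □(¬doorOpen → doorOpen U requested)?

¬doorOpen → doorOpen U requested must hold at every position from 0 onward. It fails at position 1, so □(¬doorOpen → doorOpen U requested) is false.
Positions where ¬doorOpen holds: 0, 1.
Check doorOpen U requested at each: 0→ok, 1→fails.

No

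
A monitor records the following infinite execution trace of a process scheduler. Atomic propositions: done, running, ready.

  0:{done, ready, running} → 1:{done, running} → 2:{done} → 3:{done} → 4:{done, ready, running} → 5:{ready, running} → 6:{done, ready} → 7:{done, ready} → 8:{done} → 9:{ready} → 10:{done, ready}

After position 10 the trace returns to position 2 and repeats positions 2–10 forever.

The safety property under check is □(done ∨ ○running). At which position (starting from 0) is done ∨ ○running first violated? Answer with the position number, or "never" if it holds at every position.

Check done ∨ ○running at each position in order: 0 ✓, 1 ✓, 2 ✓, 3 ✓, 4 ✓.
At position 5 the labels are {ready, running} and the next position 6 has {done, ready}, so done ∨ ○running is false there. This is the first violation.

5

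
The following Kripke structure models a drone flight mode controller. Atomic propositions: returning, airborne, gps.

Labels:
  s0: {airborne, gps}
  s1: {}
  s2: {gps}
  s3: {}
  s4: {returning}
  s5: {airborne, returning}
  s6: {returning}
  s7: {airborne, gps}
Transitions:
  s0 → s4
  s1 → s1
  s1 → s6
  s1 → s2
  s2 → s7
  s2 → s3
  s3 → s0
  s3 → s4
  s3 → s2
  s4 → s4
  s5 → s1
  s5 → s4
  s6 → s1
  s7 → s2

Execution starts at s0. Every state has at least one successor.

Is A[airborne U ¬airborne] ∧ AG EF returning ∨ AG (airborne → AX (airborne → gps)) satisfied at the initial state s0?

States satisfying airborne: {s0, s5, s7}.
States satisfying ¬airborne: {s1, s2, s3, s4, s6}.
States satisfying A[airborne U ¬airborne]: {s0, s1, s2, s3, s4, s5, s6, s7}.
States satisfying EF returning: {s0, s1, s2, s3, s4, s5, s6, s7}.
States satisfying AG EF returning: {s0, s1, s2, s3, s4, s5, s6, s7}.
States satisfying A[airborne U ¬airborne] ∧ AG EF returning: {s0, s1, s2, s3, s4, s5, s6, s7}.
States satisfying airborne → AX (airborne → gps): {s0, s1, s2, s3, s4, s5, s6, s7}.
States satisfying AG (airborne → AX (airborne → gps)): {s0, s1, s2, s3, s4, s5, s6, s7}.
States satisfying A[airborne U ¬airborne] ∧ AG EF returning ∨ AG (airborne → AX (airborne → gps)): {s0, s1, s2, s3, s4, s5, s6, s7}.
s0 ∈ Sat(A[airborne U ¬airborne] ∧ AG EF returning ∨ AG (airborne → AX (airborne → gps))).

Yes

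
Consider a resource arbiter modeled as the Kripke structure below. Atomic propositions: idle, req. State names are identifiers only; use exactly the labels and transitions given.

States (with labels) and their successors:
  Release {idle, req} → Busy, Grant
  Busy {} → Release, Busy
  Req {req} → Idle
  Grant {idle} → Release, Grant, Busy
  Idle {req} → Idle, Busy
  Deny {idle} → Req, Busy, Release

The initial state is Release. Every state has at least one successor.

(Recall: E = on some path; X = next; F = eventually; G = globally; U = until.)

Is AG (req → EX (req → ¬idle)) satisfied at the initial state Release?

States satisfying req → EX (req → ¬idle): {Release, Busy, Req, Grant, Idle, Deny}.
States satisfying AG (req → EX (req → ¬idle)): {Release, Busy, Req, Grant, Idle, Deny}.
Every state reachable from Release satisfies req → EX (req → ¬idle).
Release ∈ Sat(AG (req → EX (req → ¬idle))).

Satisfied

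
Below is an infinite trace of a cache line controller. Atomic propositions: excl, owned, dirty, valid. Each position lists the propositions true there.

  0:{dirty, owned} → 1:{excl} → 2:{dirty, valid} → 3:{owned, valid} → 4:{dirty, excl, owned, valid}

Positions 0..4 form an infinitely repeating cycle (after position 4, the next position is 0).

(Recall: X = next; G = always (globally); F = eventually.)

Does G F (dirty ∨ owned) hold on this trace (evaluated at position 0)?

Yes

F (dirty ∨ owned) holds at every position 0..4, and those are all positions ever visited, so G F (dirty ∨ owned) holds.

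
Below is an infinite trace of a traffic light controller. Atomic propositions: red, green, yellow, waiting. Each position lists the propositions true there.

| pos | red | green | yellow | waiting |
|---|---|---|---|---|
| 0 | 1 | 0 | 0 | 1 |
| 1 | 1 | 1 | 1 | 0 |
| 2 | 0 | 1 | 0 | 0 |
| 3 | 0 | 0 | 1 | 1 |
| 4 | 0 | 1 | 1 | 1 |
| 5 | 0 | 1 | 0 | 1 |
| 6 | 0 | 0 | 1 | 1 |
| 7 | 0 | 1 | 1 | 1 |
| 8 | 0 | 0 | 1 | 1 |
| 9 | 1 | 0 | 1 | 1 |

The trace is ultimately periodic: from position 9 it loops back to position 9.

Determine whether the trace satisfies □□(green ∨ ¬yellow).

□(green ∨ ¬yellow) must hold at every position from 0 onward. It fails at position 0, so □□(green ∨ ¬yellow) is false.

Violated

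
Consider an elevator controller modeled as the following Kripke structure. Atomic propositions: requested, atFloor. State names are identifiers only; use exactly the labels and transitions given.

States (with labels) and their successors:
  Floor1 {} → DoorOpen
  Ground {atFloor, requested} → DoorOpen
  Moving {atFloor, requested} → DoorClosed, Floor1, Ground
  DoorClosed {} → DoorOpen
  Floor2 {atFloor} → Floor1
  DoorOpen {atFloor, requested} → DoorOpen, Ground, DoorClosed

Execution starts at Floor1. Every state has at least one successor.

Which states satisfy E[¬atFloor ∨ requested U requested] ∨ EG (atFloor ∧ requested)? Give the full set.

{Floor1, Ground, Moving, DoorClosed, DoorOpen}

States satisfying ¬atFloor ∨ requested: {Floor1, Ground, Moving, DoorClosed, DoorOpen}.
States satisfying requested: {Ground, Moving, DoorOpen}.
States satisfying E[¬atFloor ∨ requested U requested]: {Floor1, Ground, Moving, DoorClosed, DoorOpen}.
States satisfying atFloor ∧ requested: {Ground, Moving, DoorOpen}.
States satisfying EG (atFloor ∧ requested): {Ground, Moving, DoorOpen}.
States satisfying E[¬atFloor ∨ requested U requested] ∨ EG (atFloor ∧ requested): {Floor1, Ground, Moving, DoorClosed, DoorOpen}.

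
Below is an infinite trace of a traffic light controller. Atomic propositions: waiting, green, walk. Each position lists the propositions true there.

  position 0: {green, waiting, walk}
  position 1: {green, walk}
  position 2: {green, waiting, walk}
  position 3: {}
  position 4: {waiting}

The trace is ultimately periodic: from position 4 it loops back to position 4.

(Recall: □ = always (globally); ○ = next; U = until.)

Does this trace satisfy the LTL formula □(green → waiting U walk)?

Yes

green → waiting U walk holds at every position 0..4, and those are all positions ever visited, so □(green → waiting U walk) holds.
Positions where green holds: 0, 1, 2.
Check waiting U walk at each: 0→ok, 1→ok, 2→ok.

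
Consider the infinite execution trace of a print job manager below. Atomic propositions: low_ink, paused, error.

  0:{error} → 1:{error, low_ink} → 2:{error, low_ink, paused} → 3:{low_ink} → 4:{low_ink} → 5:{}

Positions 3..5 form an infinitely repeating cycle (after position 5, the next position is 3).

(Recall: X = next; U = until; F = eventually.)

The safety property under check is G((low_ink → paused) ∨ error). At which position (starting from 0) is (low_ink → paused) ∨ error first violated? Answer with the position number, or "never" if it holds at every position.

Check (low_ink → paused) ∨ error at each position in order: 0 ✓, 1 ✓, 2 ✓.
At position 3 the labels are {low_ink}, so (low_ink → paused) ∨ error is false there. This is the first violation.

3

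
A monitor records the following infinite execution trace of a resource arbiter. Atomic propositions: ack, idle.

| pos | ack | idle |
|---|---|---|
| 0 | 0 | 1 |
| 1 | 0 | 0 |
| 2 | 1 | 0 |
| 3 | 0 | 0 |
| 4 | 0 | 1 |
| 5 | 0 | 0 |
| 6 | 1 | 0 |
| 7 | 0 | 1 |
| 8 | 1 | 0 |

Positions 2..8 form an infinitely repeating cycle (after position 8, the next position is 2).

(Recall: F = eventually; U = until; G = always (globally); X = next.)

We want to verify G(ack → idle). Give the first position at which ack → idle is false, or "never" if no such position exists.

2

Check ack → idle at each position in order: 0 ✓, 1 ✓.
At position 2 the labels are {ack}, so ack → idle is false there. This is the first violation.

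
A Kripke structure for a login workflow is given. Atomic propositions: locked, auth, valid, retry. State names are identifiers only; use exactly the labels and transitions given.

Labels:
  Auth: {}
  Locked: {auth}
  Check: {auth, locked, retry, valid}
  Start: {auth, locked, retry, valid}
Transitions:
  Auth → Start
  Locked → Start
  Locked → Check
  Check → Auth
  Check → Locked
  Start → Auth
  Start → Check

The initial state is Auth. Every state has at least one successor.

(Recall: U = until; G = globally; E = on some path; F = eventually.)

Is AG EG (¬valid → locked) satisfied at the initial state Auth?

Violated

States satisfying EG (¬valid → locked): ∅.
States satisfying AG EG (¬valid → locked): ∅.
Auth is reachable from Auth and violates EG (¬valid → locked), so AG fails at Auth.
Auth ∉ Sat(AG EG (¬valid → locked)).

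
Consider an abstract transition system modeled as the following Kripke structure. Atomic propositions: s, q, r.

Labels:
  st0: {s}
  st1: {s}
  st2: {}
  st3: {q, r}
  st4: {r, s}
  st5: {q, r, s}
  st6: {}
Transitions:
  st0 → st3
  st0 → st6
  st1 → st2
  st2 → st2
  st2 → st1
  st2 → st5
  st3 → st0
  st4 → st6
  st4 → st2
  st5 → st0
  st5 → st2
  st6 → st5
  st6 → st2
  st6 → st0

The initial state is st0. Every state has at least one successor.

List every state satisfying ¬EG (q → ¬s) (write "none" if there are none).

States satisfying q → ¬s: {st0, st1, st2, st3, st4, st6}.
States satisfying EG (q → ¬s): {st0, st1, st2, st3, st4, st6}.
States satisfying ¬EG (q → ¬s): {st5}.

{st5}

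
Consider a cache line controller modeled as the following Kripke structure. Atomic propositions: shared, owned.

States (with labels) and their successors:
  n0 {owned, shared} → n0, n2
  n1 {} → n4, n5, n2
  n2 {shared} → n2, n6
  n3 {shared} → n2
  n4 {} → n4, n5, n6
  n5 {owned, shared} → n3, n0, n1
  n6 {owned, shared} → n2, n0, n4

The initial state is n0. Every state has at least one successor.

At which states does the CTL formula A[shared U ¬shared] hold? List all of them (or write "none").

{n1, n4}

States satisfying shared: {n0, n2, n3, n5, n6}.
States satisfying ¬shared: {n1, n4}.
States satisfying A[shared U ¬shared]: {n1, n4}.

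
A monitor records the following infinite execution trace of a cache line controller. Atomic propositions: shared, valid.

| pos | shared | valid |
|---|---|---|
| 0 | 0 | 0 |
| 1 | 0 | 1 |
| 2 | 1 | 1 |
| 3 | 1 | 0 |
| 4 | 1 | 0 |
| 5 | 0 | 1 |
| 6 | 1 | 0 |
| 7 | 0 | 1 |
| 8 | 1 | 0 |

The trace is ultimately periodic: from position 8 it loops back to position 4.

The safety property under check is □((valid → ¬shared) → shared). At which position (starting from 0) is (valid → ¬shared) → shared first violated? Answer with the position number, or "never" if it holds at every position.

At position 0 the labels are {}, so (valid → ¬shared) → shared is false there. This is the first violation.

0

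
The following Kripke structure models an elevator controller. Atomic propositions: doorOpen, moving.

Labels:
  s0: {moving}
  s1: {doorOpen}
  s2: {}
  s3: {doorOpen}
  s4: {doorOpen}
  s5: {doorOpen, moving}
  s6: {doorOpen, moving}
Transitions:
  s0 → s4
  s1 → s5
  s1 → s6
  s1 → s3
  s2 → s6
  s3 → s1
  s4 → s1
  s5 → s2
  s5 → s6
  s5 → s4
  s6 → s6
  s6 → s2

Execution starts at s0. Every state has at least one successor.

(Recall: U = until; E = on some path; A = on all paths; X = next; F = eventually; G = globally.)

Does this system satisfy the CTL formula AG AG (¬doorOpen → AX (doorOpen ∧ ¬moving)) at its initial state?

Does not hold

States satisfying AG (¬doorOpen → AX (doorOpen ∧ ¬moving)): ∅.
States satisfying AG AG (¬doorOpen → AX (doorOpen ∧ ¬moving)): ∅.
s0 is reachable from s0 and violates AG (¬doorOpen → AX (doorOpen ∧ ¬moving)), so AG fails at s0.
s0 ∉ Sat(AG AG (¬doorOpen → AX (doorOpen ∧ ¬moving))).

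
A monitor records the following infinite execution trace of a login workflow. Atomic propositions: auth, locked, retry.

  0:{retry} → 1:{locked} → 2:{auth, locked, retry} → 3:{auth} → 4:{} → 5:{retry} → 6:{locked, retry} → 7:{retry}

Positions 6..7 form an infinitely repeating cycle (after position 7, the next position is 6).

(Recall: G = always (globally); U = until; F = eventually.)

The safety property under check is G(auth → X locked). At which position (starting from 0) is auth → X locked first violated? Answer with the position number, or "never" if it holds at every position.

2

Check auth → X locked at each position in order: 0 ✓, 1 ✓.
At position 2 the labels are {auth, locked, retry} and the next position 3 has {auth}, so auth → X locked is false there. This is the first violation.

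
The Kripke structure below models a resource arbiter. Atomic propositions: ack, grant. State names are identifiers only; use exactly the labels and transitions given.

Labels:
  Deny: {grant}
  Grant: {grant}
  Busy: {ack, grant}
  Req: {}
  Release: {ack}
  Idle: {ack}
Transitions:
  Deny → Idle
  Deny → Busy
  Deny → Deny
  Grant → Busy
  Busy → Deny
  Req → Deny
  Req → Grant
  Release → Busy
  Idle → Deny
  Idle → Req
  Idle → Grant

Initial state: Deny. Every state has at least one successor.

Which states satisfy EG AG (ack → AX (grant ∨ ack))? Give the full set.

none

States satisfying AG (ack → AX (grant ∨ ack)): ∅.
States satisfying EG AG (ack → AX (grant ∨ ack)): ∅.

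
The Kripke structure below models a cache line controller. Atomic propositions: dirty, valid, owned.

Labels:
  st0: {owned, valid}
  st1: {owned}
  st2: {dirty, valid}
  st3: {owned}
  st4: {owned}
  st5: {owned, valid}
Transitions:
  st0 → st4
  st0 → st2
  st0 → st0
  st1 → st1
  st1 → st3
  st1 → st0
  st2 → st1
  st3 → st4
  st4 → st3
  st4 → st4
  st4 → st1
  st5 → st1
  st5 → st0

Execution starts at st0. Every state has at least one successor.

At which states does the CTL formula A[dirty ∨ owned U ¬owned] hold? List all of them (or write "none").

States satisfying dirty ∨ owned: {st0, st1, st2, st3, st4, st5}.
States satisfying ¬owned: {st2}.
States satisfying A[dirty ∨ owned U ¬owned]: {st2}.

{st2}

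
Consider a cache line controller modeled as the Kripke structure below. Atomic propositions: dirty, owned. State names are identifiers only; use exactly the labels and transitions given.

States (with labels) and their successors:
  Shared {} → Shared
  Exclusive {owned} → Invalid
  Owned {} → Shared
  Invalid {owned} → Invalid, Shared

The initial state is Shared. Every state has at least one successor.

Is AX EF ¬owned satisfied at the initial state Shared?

States satisfying EF ¬owned: {Shared, Exclusive, Owned, Invalid}.
States satisfying AX EF ¬owned: {Shared, Exclusive, Owned, Invalid}.
Shared ∈ Sat(AX EF ¬owned).

Yes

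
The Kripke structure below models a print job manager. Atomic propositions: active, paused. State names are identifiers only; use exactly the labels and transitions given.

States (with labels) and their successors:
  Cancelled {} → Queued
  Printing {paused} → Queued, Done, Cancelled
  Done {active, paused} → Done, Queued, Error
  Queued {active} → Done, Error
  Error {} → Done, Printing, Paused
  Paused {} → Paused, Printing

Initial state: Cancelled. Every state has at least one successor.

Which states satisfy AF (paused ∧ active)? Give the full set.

States satisfying paused ∧ active: {Done}.
States satisfying AF (paused ∧ active): {Done}.

{Done}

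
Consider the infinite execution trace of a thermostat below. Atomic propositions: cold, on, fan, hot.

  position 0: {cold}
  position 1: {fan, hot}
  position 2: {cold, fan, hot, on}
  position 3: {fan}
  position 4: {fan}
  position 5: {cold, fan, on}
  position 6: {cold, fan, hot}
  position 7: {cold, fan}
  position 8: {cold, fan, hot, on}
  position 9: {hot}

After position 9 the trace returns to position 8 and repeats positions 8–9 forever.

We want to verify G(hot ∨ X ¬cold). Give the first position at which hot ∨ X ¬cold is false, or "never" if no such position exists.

4

Check hot ∨ X ¬cold at each position in order: 0 ✓, 1 ✓, 2 ✓, 3 ✓.
At position 4 the labels are {fan} and the next position 5 has {cold, fan, on}, so hot ∨ X ¬cold is false there. This is the first violation.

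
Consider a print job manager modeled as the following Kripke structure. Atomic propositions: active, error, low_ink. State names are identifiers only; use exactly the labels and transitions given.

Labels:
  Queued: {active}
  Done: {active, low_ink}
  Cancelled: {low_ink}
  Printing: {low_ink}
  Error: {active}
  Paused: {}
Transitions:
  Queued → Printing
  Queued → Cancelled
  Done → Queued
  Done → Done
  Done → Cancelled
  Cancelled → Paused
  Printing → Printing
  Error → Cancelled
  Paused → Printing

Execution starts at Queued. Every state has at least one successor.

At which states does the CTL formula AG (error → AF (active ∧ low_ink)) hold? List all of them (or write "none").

{Queued, Done, Cancelled, Printing, Error, Paused}

States satisfying error → AF (active ∧ low_ink): {Queued, Done, Cancelled, Printing, Error, Paused}.
States satisfying AG (error → AF (active ∧ low_ink)): {Queued, Done, Cancelled, Printing, Error, Paused}.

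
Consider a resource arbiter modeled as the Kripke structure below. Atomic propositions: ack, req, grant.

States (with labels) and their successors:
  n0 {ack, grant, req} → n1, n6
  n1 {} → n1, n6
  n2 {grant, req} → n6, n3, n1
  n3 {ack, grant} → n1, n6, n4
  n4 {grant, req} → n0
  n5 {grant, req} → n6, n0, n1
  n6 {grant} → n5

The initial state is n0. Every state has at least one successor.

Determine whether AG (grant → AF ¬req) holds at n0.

States satisfying grant → AF ¬req: {n0, n1, n2, n3, n4, n5, n6}.
States satisfying AG (grant → AF ¬req): {n0, n1, n2, n3, n4, n5, n6}.
Every state reachable from n0 satisfies grant → AF ¬req.
n0 ∈ Sat(AG (grant → AF ¬req)).

Satisfied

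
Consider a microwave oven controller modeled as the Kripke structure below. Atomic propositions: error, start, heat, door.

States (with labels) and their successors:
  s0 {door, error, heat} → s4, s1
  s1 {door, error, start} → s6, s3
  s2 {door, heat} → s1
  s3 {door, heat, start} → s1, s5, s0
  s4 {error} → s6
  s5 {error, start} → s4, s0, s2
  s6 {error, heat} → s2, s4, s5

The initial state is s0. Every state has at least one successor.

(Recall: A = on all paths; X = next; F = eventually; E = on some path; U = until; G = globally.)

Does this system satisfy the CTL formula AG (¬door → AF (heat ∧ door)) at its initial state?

Does not hold

States satisfying ¬door → AF (heat ∧ door): {s0, s1, s2, s3}.
States satisfying AG (¬door → AF (heat ∧ door)): ∅.
s4 is reachable from s0 and violates ¬door → AF (heat ∧ door), so AG fails at s0.
s0 ∉ Sat(AG (¬door → AF (heat ∧ door))).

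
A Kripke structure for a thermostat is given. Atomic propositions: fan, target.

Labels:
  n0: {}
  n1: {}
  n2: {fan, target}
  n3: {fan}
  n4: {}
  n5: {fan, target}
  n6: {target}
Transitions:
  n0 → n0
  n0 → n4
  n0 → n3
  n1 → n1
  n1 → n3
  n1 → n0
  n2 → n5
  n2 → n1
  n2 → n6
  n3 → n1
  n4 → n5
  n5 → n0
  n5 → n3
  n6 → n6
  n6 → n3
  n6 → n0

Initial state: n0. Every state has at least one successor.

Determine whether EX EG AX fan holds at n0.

States satisfying EG AX fan: ∅.
States satisfying EX EG AX fan: ∅.
No suitable path/successor from n0 witnesses the formula.
n0 ∉ Sat(EX EG AX fan).

Violated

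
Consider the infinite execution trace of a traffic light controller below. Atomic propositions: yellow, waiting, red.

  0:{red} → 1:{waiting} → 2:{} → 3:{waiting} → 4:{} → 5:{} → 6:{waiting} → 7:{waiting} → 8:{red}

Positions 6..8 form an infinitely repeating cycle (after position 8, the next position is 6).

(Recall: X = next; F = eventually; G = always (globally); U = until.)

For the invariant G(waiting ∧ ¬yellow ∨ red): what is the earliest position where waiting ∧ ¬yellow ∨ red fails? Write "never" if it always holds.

2

Check waiting ∧ ¬yellow ∨ red at each position in order: 0 ✓, 1 ✓.
At position 2 the labels are {}, so waiting ∧ ¬yellow ∨ red is false there. This is the first violation.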